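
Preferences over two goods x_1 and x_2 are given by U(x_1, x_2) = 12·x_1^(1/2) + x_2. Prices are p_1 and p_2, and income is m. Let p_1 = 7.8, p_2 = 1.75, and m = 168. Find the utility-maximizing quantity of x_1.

x_1* = 1.8121

MU_x_1 = 6/√x_1, MU_x_2 = 1. Tangency: 6/√x_1 = p_1/p_2.
Solve: √x_1 = 6·p_2/p_1, so x_1*(p_1,p_2) = (6·p_2/p_1)², and x_2* = (m − p_1·x_1*)/p_2.
Plugging in: x_1* = (6·1.75/7.8)² = 1.8121.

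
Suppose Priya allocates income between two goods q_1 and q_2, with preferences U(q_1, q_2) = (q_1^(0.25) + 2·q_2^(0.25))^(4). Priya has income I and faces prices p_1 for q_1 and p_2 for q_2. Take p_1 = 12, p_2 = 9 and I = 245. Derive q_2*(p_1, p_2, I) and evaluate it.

q_2* = 20.0081

From the CES first-order condition, (1/2)·(q_2/q_1)^(0.75) = p_1/p_2.
Solve for the ratio: q_2/q_1 = [2·p_1/p_2]^(4/3).
Substitute q_2 = (q_2/q_1)·q_1 into the budget: q_1* = I/(p_1 + p_2·(q_2/q_1)).
Numerically q_2/q_1 = 3.697927, so q_1* = 245/(12 + 9·3.697927) = 5.4106 and q_2* = 3.697927·5.4106 = 20.0081.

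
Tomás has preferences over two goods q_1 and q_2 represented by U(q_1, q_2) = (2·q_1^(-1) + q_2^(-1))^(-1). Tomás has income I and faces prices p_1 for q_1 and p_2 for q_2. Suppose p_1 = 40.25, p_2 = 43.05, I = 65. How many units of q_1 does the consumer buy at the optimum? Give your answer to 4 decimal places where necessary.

With the ratio pinned down, the budget gives q_1* = I/(p_1 + p_2·(q_2/q_1)) and q_2* = (q_2/q_1)·q_1*.
Numerically q_2/q_1 = 0.683725, so q_1* = 65/(40.25 + 43.05·0.683725) = 0.9328.

q_1* = 0.9328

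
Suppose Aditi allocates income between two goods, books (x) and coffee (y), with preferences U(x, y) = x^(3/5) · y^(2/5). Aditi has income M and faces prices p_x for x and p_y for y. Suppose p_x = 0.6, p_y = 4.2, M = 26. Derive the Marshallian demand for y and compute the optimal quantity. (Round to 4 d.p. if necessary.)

Tangency: MRS = (3/2)·y/x = p_x/p_y.
So 0.6·p_y·y = 0.4·p_x·x; combined with the budget, a share 0.6 of income goes to x.
Demand: x*(p_x,p_y,M) = 0.6·M/p_x and y* = 0.4·M/p_y.
At p_x=0.6, p_y=4.2, M=26: y* = 0.4·26/4.2 = 2.4762.

y* = 2.4762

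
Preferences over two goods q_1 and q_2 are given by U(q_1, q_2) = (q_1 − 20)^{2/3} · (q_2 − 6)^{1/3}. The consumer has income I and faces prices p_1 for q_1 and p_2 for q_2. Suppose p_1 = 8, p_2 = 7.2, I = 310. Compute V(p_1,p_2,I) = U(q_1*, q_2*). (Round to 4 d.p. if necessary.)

MRS = 2·(q_2−6)/(q_1−20). Tangency with p_1/p_2 gives q_2−6 = (1/2)·(p_1/p_2)·(q_1−20).
After buying the subsistence bundle (20, 6), a share 2/3 of the remaining income goes to q_1: q_1* = 20 + 2/3·(I − 20p_1 − 6p_2)/p_1.
Discretionary income = 310 − 20·8 − 6·7.2 = 106.8; q_1* = 20 + 2/3·106.8/8 = 28.9; q_2* = 6 + 1/3·106.8/7.2 = 10.9444.
Utility at the optimum: U(28.9, 10.9444) = 7.3164.

V = 7.3164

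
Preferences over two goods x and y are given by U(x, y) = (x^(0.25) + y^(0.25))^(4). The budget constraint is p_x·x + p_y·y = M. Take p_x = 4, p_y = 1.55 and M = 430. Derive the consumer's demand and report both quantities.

x* = 45.3271, y* = 160.4461

From the CES first-order condition, (y/x)^(0.75) = p_x/p_y.
Solve for the ratio: y/x = [p_x/p_y]^(4/3).
Substitute y = (y/x)·x into the budget: x* = M/(p_x + p_y·(y/x)).
Numerically y/x = 3.539738, so x* = 430/(4 + 1.55·3.539738) = 45.3271 and y* = 3.539738·45.3271 = 160.4461.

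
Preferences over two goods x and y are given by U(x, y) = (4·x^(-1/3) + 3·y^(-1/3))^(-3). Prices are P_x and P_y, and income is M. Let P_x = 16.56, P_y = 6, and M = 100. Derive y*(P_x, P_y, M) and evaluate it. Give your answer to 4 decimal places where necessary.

y* = 6.412

MU_x ∝ 4·x^(-4/3), MU_y ∝ 3·y^(-4/3), so MRS = (4/3)·(y/x)^(4/3) = P_x/P_y.
Solve for the ratio: y/x = [(3/4)·P_x/P_y]^(0.75).
Substitute y = (y/x)·x into the budget: x* = M/(P_x + P_y·(y/x)).
Numerically y/x = 1.72575, so x* = 100/(16.56 + 6·1.72575) = 3.7155 and y* = 1.72575·3.7155 = 6.412.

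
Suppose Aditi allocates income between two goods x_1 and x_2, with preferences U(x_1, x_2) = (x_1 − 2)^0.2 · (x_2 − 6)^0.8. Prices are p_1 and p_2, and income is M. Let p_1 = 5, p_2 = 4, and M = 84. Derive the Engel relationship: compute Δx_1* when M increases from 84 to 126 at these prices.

Δx_1* = 1.68

This is Cobb-Douglas in (x_1−2, x_2−6): tangency gives 0.2·p_2·(x_2−6) = 0.8·p_1·(x_1−2).
Substituting into the budget: x_1* = 2 + 0.2·(M − 2·p_1 − 6·p_2)/p_1, and x_2* = 6 + 0.8·(…)/p_2.
Discretionary income = 84 − 2·5 − 6·4 = 50; x_1* = 2 + 0.2·50/5 = 4.
At M' = 126: x_1* = 5.68. Change: 5.68 − 4 = 1.68.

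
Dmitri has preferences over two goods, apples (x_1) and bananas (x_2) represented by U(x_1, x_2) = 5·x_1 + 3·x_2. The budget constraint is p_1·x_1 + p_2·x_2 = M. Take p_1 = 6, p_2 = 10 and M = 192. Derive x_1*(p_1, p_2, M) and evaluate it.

x_1* = 32

Perfect substitutes: compare marginal utility per dollar. 5/p_1 vs 3/p_2 → 0.8333 vs 0.3.
x_1 gives more utility per dollar, so spend all income on x_1: x_1* = M/p_1, x_2* = 0.
Numerically: x_1* = 32, x_2* = 0.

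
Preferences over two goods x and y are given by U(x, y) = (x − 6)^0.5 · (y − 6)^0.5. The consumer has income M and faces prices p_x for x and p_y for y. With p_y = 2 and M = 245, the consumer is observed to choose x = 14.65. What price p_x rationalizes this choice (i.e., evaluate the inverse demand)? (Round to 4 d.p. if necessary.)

p_x = 10

MRS = (y−6)/(x−6). Tangency with p_x/p_y gives y−6 = (p_x/p_y)·(x−6).
Substituting into the budget: x* = 6 + 0.5·(M − 6·p_x − 6·p_y)/p_x, and y* = 6 + 0.5·(…)/p_y.
Set x* = 14.65 in the demand function and solve for p_x: p_x = 10.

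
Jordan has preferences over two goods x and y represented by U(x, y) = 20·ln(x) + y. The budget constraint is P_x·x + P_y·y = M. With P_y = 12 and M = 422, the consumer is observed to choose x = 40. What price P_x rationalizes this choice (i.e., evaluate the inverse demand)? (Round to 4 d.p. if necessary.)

MU_x = 20/x, MU_y = 1. Tangency: 20/x = P_x/P_y.
So x*(P_x,P_y) = 20·P_y/P_x, independent of income; and y* = (M − 20·P_y)/P_y.
Set x* = 40 in the demand function and solve for P_x: P_x = 6.

P_x = 6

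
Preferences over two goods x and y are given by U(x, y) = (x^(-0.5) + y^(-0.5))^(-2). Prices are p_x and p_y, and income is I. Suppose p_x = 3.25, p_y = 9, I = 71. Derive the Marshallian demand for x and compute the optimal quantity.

MRS = MU_x/MU_y = (y/x)^(1.5). Set equal to p_x/p_y.
Solve for the ratio: y/x = [p_x/p_y]^(2/3).
With the ratio pinned down, the budget gives x* = I/(p_x + p_y·(y/x)) and y* = (y/x)·x*.
Numerically y/x = 0.5071, so x* = 71/(3.25 + 9·0.5071) = 9.0864.

x* = 9.0864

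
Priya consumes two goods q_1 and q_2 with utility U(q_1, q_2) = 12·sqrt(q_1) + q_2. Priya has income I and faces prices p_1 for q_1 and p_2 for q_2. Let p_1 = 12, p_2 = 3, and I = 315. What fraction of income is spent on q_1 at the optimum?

share on q_1 = 0.0857

MU_q_1 = 6/√q_1, MU_q_2 = 1. Tangency: 6/√q_1 = p_1/p_2.
Thus q_1* = (6·p_2/p_1)² — independent of I — with the rest of income spent on q_2.
Plugging in: q_1* = (6·3/12)² = 2.25, q_2* = 96.
Expenditure on q_1: 12·2.25 = 27; share = 0.0857.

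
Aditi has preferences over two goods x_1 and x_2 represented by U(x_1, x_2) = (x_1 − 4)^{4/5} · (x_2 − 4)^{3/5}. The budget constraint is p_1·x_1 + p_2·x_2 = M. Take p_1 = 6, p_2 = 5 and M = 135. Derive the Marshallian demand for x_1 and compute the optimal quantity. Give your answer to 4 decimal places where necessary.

x_1* = 12.6667

Let x_1' = x_1−4, x_2' = x_2−4. MRS = (4/3)·x_2'/x_1' = p_1/p_2.
After buying the subsistence bundle (4, 4), a share 4/7 of the remaining income goes to x_1: x_1* = 4 + 4/7·(M − 4p_1 − 4p_2)/p_1.
Discretionary income = 135 − 4·6 − 4·5 = 91; x_1* = 4 + 4/7·91/6 = 12.6667.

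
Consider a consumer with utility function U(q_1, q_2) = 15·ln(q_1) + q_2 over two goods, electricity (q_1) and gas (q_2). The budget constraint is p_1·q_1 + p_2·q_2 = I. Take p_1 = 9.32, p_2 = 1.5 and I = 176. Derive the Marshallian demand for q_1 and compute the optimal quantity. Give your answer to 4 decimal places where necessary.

q_1* = 2.4142

MU_q_1 = 15/q_1, MU_q_2 = 1. Tangency: 15/q_1 = p_1/p_2.
So q_1*(p_1,p_2) = 15·p_2/p_1, independent of income; and q_2* = (I − 15·p_2)/p_2.
At the given prices: q_1* = 15·1.5/9.32 = 2.4142.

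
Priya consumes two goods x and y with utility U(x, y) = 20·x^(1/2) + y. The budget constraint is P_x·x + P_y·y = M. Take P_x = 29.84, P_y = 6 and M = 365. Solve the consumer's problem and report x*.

x* = 4.043

Set MRS = P_x/P_y: 10·x^(−1/2) = P_x/P_y.
Thus x* = (10·P_y/P_x)² — independent of M — with the rest of income spent on y.
Plugging in: x* = (10·6/29.84)² = 4.043.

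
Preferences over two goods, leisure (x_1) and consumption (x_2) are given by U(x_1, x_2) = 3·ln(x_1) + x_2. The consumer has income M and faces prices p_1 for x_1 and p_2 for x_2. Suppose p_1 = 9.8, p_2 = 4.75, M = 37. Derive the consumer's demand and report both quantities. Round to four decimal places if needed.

x_1* = 1.4541, x_2* = 4.7895

Set MRS = p_1/p_2: (3/x_1)/1 = p_1/p_2.
So x_1*(p_1,p_2) = 3·p_2/p_1, independent of income; and x_2* = (M − 3·p_2)/p_2.
At the given prices: x_1* = 3·4.75/9.8 = 1.4541, and x_2* = 4.7895.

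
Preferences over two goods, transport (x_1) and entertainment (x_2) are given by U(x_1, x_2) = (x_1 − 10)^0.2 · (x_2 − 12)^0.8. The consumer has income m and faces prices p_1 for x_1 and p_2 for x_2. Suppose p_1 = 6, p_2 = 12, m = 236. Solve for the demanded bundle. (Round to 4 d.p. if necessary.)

Substituting into the budget: x_1* = 10 + 0.2·(m − 10·p_1 − 12·p_2)/p_1, and x_2* = 12 + 0.8·(…)/p_2.
Discretionary income = 236 − 10·6 − 12·12 = 32; x_1* = 10 + 0.2·32/6 = 11.0667; x_2* = 12 + 0.8·32/12 = 14.1333.

x_1* = 11.0667, x_2* = 14.1333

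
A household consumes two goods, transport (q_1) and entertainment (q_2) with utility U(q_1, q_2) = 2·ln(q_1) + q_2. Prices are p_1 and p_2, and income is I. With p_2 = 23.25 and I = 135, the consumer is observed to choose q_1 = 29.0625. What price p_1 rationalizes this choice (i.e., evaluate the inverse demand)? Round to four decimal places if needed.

Set MRS = p_1/p_2: (2/q_1)/1 = p_1/p_2.
So q_1*(p_1,p_2) = 2·p_2/p_1, independent of income; and q_2* = (I − 2·p_2)/p_2.
Set q_1* = 29.0625 in the demand function and solve for p_1: p_1 = 1.6.

p_1 = 1.6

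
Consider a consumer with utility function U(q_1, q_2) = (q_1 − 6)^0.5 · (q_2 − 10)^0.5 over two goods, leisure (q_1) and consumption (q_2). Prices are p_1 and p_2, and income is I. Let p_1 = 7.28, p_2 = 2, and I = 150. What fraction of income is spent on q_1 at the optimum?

share on q_1 = 0.5789

MRS = (q_2−10)/(q_1−6). Tangency with p_1/p_2 gives q_2−10 = (p_1/p_2)·(q_1−6).
Substituting into the budget: q_1* = 6 + 0.5·(I − 6·p_1 − 10·p_2)/p_1, and q_2* = 10 + 0.5·(…)/p_2.
Discretionary income = 150 − 6·7.28 − 10·2 = 86.32; q_1* = 6 + 0.5·86.32/7.28 = 11.9286; q_2* = 10 + 0.5·86.32/2 = 31.58.
Expenditure on q_1: 7.28·11.9286 = 86.84; share = 0.5789.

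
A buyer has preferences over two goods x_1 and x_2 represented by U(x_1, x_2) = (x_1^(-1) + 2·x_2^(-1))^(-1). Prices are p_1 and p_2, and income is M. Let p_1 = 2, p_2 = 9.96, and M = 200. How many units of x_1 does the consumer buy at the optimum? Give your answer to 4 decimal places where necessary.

x_1* = 24.0619

From the CES first-order condition, (1/2)·(x_2/x_1)^(2) = p_1/p_2.
Hence x_2/x_1 = (2·p_1/p_2)^(1/(2)), i.e. raised to the 0.5 power.
Substitute x_2 = (x_2/x_1)·x_1 into the budget: x_1* = M/(p_1 + p_2·(x_2/x_1)).
Numerically x_2/x_1 = 0.633724, so x_1* = 200/(2 + 9.96·0.633724) = 24.0619.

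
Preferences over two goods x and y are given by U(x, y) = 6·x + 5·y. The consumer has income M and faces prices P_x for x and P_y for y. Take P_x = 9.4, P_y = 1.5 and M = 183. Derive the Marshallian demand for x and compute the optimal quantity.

Linear utility — the consumer picks whichever good has higher MU/price: 6/9.4 = 0.6383 vs 5/1.5 = 3.3333.
y gives more utility per dollar, so spend all income on y: y* = M/P_y, x* = 0.
Numerically: x* = 0, y* = 122.

x* = 0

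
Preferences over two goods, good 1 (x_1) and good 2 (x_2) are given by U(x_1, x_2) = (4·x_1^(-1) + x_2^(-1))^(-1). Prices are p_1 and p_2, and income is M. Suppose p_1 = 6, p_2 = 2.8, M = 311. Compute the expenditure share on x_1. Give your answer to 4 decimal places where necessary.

share on x_1 = 0.7454

MU_x_1 ∝ 4·x_1^(-2), MU_x_2 ∝ x_2^(-2), so MRS = 4·(x_2/x_1)^(2) = p_1/p_2.
Hence x_2/x_1 = ((1/4)·p_1/p_2)^(1/(2)), i.e. raised to the 0.5 power.
Substitute x_2 = (x_2/x_1)·x_1 into the budget: x_1* = M/(p_1 + p_2·(x_2/x_1)).
Numerically x_2/x_1 = 0.731925, so x_1* = 311/(6 + 2.8·0.731925) = 38.6365 and x_2* = 0.731925·38.6365 = 28.279.
Expenditure on x_1: 6·38.6365 = 231.8188; share = 0.7454.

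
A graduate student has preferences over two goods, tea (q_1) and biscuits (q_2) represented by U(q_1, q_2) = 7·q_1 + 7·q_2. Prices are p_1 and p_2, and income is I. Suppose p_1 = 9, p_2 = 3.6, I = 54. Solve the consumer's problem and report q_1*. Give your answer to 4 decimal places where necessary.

q_1* = 0

q_2 gives more utility per dollar, so spend all income on q_2: q_2* = I/p_2, q_1* = 0.
Numerically: q_1* = 0, q_2* = 15.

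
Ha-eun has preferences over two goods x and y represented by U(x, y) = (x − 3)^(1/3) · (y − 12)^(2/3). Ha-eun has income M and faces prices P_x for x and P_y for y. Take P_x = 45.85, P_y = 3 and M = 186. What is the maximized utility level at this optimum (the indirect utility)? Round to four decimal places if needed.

V = 0.8849

This is Cobb-Douglas in (x−3, y−12): tangency gives 1/3·P_y·(y−12) = 2/3·P_x·(x−3).
Substituting into the budget: x* = 3 + 1/3·(M − 3·P_x − 12·P_y)/P_x, and y* = 12 + 2/3·(…)/P_y.
Discretionary income = 186 − 3·45.85 − 12·3 = 12.45; x* = 3 + 1/3·12.45/45.85 = 3.0905; y* = 12 + 2/3·12.45/3 = 14.7667.
Utility at the optimum: U(3.0905, 14.7667) = 0.8849.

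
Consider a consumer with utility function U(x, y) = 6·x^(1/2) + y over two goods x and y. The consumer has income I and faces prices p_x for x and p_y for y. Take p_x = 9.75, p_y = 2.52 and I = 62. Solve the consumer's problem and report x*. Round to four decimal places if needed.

MU_x = 3/√x, MU_y = 1. Tangency: 3/√x = p_x/p_y.
Thus x* = (3·p_y/p_x)² — independent of I — with the rest of income spent on y.
Plugging in: x* = (3·2.52/9.75)² = 0.6012.

x* = 0.6012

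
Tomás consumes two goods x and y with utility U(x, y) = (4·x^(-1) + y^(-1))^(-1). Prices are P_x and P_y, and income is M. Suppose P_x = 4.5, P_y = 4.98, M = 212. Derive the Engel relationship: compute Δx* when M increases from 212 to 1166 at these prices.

Δx* = 138.9261

Numerically y/x = 0.475293, so x* = 212/(4.5 + 4.98·0.475293) = 30.8725.
At M' = 1166: x* = 169.7986. Change: 169.7986 − 30.8725 = 138.9261.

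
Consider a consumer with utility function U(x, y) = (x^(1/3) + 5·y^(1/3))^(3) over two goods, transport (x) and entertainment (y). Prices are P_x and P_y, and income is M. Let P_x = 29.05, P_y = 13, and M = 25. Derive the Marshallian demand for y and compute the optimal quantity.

y* = 1.8145

From the CES first-order condition, (1/5)·(y/x)^(2/3) = P_x/P_y.
Solve for the ratio: y/x = [5·P_x/P_y]^(1.5).
With the ratio pinned down, the budget gives x* = M/(P_x + P_y·(y/x)) and y* = (y/x)·x*.
Numerically y/x = 37.347298, so x* = 25/(29.05 + 13·37.347298) = 0.0486 and y* = 37.347298·0.0486 = 1.8145.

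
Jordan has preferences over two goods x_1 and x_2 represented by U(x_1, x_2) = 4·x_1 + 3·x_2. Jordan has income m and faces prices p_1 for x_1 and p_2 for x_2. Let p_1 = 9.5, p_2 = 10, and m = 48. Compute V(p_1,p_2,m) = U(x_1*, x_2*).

x_1 gives more utility per dollar, so spend all income on x_1: x_1* = m/p_1, x_2* = 0.
Numerically: x_1* = 5.0526, x_2* = 0.
Utility at the optimum: U(5.0526, 0) = 20.2105.

V = 20.2105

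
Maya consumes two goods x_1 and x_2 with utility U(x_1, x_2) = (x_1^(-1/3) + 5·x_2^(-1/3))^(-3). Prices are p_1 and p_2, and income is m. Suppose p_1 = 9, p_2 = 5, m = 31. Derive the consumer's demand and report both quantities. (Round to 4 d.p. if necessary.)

From the CES first-order condition, (1/5)·(x_2/x_1)^(4/3) = p_1/p_2.
Hence x_2/x_1 = (5·p_1/p_2)^(1/(4/3)), i.e. raised to the 0.75 power.
Substitute x_2 = (x_2/x_1)·x_1 into the budget: x_1* = m/(p_1 + p_2·(x_2/x_1)).
Numerically x_2/x_1 = 5.196152, so x_1* = 31/(9 + 5·5.196152) = 0.8862 and x_2* = 5.196152·0.8862 = 4.6048.

x_1* = 0.8862, x_2* = 4.6048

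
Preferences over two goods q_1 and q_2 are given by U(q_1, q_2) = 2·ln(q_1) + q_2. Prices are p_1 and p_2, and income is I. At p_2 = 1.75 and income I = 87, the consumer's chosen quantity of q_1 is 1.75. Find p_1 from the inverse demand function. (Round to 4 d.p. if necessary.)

Set MRS = p_1/p_2: (2/q_1)/1 = p_1/p_2.
So q_1*(p_1,p_2) = 2·p_2/p_1, independent of income; and q_2* = (I − 2·p_2)/p_2.
Set q_1* = 1.75 in the demand function and solve for p_1: p_1 = 2.

p_1 = 2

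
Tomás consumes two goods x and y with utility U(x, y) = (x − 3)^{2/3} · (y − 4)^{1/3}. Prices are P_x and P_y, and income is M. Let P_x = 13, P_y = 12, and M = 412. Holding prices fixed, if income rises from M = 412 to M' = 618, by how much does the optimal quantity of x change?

Δx* = 10.5641

This is Cobb-Douglas in (x−3, y−4): tangency gives 2/3·P_y·(y−4) = 1/3·P_x·(x−3).
After buying the subsistence bundle (3, 4), a share 2/3 of the remaining income goes to x: x* = 3 + 2/3·(M − 3P_x − 4P_y)/P_x.
Discretionary income = 412 − 3·13 − 4·12 = 325; x* = 3 + 2/3·325/13 = 19.6667.
At M' = 618: x* = 30.2308. Change: 30.2308 − 19.6667 = 10.5641.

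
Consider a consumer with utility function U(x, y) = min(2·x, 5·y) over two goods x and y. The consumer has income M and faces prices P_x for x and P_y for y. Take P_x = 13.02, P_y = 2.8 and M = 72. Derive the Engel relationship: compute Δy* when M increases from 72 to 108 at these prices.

Δy* = 1.0184

With perfect complements, no substitution: consume in ratio x:y = 5:2.
Budget: P_x·x + P_y·(2/5)·x = M, so (5·P_x + 2·P_y)·x = 5·M.
Demand: x*(P_x,P_y,M) = 5·M/(5·P_x + 2·P_y), y* = 2·M/(5·P_x + 2·P_y).
Here 5·13.02 + 2·2.8 = 70.7, giving y* = 2.0368.
At M' = 108: y* = 3.0552. Change: 3.0552 − 2.0368 = 1.0184.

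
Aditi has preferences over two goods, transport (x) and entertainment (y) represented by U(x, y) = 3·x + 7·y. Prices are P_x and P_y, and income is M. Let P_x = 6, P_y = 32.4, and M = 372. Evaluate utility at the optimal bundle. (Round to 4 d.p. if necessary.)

V = 186

Linear utility — the consumer picks whichever good has higher MU/price: 3/6 = 0.5 vs 7/32.4 = 0.216.
x gives more utility per dollar, so spend all income on x: x* = M/P_x, y* = 0.
Numerically: x* = 62, y* = 0.
Utility at the optimum: U(62, 0) = 186.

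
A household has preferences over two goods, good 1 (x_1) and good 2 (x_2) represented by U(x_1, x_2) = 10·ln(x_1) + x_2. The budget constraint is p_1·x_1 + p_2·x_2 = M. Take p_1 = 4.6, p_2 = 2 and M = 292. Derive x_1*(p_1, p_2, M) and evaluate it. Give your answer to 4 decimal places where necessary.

x_1* = 4.3478

So x_1*(p_1,p_2) = 10·p_2/p_1, independent of income; and x_2* = (M − 10·p_2)/p_2.
At the given prices: x_1* = 10·2/4.6 = 4.3478.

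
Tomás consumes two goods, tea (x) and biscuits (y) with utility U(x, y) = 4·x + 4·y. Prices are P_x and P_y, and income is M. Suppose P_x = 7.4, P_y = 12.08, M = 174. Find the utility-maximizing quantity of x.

x* = 23.5135

Linear utility — the consumer picks whichever good has higher MU/price: 4/7.4 = 0.5405 vs 4/12.08 = 0.3311.
x gives more utility per dollar, so spend all income on x: x* = M/P_x, y* = 0.
Numerically: x* = 23.5135, y* = 0.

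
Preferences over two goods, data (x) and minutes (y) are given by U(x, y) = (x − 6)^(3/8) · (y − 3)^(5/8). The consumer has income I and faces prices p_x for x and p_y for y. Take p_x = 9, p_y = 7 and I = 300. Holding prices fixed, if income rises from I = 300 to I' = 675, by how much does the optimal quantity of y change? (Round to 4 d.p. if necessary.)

Let x' = x−6, y' = y−3. MRS = (3/5)·y'/x' = p_x/p_y.
Substituting into the budget: x* = 6 + 0.375·(I − 6·p_x − 3·p_y)/p_x, and y* = 3 + 0.625·(…)/p_y.
Discretionary income = 300 − 6·9 − 3·7 = 225; y* = 3 + 0.625·225/7 = 23.0893.
At I' = 675: y* = 56.5714. Change: 56.5714 − 23.0893 = 33.4821.

Δy* = 33.4821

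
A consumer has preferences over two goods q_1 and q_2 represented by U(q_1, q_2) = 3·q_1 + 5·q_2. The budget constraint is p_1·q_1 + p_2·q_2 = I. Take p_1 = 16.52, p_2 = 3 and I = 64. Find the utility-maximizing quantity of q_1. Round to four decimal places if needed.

q_2 gives more utility per dollar, so spend all income on q_2: q_2* = I/p_2, q_1* = 0.
Numerically: q_1* = 0, q_2* = 21.3333.

q_1* = 0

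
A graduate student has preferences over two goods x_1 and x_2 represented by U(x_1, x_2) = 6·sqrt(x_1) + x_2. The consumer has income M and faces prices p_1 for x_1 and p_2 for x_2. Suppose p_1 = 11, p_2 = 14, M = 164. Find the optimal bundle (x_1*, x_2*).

x_1* = 14.5785, x_2* = 0.2597

Utility is quasi-linear in x_2; the FOC for x_1 is 3/√x_1 = p_1/p_2.
Solve: √x_1 = 3·p_2/p_1, so x_1*(p_1,p_2) = (3·p_2/p_1)², and x_2* = (M − p_1·x_1*)/p_2.
Plugging in: x_1* = (3·14/11)² = 14.5785, x_2* = 0.2597.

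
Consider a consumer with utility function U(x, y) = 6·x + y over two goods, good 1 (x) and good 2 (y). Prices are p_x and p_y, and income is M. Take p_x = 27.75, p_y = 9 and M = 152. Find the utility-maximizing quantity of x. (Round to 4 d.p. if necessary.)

Linear utility — the consumer picks whichever good has higher MU/price: 6/27.75 = 0.2162 vs 1/9 = 0.1111.
x gives more utility per dollar, so spend all income on x: x* = M/p_x, y* = 0.
Numerically: x* = 5.4775, y* = 0.

x* = 5.4775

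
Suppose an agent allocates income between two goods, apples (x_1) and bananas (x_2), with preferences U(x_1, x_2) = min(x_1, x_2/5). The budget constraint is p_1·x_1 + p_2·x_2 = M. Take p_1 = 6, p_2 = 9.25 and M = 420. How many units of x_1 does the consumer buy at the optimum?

x_1* = 8.0383

Demand: x_1*(p_1,p_2,M) = M/(p_1 + 5·p_2), x_2* = 5·M/(p_1 + 5·p_2).
Here 6 + 5·9.25 = 52.25, giving x_1* = 8.0383.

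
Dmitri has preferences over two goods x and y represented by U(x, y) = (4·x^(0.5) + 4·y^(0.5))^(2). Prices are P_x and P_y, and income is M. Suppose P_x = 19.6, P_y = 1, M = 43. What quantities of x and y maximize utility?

x* = 0.1065, y* = 40.9126

MU_x ∝ 4·x^(-0.5), MU_y ∝ 4·y^(-0.5), so MRS = (y/x)^(0.5) = P_x/P_y.
Hence y/x = (P_x/P_y)^(1/(0.5)), i.e. raised to the 2 power.
With the ratio pinned down, the budget gives x* = M/(P_x + P_y·(y/x)) and y* = (y/x)·x*.
Numerically y/x = 384.16, so x* = 43/(19.6 + 1·384.16) = 0.1065 and y* = 384.16·0.1065 = 40.9126.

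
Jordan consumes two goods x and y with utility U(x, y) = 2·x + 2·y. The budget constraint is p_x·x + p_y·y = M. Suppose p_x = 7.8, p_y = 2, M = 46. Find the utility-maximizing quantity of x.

Linear utility — the consumer picks whichever good has higher MU/price: 2/7.8 = 0.2564 vs 2/2 = 1.
y gives more utility per dollar, so spend all income on y: y* = M/p_y, x* = 0.
Numerically: x* = 0, y* = 23.

x* = 0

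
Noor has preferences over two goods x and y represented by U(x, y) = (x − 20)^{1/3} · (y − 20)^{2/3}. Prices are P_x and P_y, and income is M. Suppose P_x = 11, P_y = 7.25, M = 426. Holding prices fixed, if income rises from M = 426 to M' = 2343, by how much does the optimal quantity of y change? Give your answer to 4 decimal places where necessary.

MRS = (1/2)·(y−20)/(x−20). Tangency with P_x/P_y gives y−20 = 2·(P_x/P_y)·(x−20).
After buying the subsistence bundle (20, 20), a share 1/3 of the remaining income goes to x: x* = 20 + 1/3·(M − 20P_x − 20P_y)/P_x.
Discretionary income = 426 − 20·11 − 20·7.25 = 61; y* = 20 + 2/3·61/7.25 = 25.6092.
At M' = 2343: y* = 201.8851. Change: 201.8851 − 25.6092 = 176.2759.

Δy* = 176.2759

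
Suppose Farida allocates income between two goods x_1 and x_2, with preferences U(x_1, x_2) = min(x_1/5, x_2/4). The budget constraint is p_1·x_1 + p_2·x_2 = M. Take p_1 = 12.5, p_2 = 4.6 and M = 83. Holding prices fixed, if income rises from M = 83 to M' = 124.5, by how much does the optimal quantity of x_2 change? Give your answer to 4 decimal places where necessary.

Δx_2* = 2.0519

Leontief preferences: the optimum is at the kink where x_1/5 = x_2/4, i.e. x_2 = (4/5)·x_1.
Budget: p_1·x_1 + p_2·(4/5)·x_1 = M, so (5·p_1 + 4·p_2)·x_1 = 5·M.
Demand: x_1*(p_1,p_2,M) = 5·M/(5·p_1 + 4·p_2), x_2* = 4·M/(5·p_1 + 4·p_2).
Here 5·12.5 + 4·4.6 = 80.9, giving x_2* = 4.1038.
At M' = 124.5: x_2* = 6.1557. Change: 6.1557 − 4.1038 = 2.0519.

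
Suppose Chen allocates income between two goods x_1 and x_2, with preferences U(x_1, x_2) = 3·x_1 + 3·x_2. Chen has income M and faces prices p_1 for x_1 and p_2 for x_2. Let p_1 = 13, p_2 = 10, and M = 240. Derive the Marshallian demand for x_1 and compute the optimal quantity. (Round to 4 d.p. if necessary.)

x_2 gives more utility per dollar, so spend all income on x_2: x_2* = M/p_2, x_1* = 0.
Numerically: x_1* = 0, x_2* = 24.

x_1* = 0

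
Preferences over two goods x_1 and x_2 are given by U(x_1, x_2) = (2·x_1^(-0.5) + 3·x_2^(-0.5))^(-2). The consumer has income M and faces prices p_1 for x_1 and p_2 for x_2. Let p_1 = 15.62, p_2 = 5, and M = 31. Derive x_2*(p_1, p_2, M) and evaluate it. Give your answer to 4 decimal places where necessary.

x_2* = 2.9306

Numerically x_2/x_1 = 2.80028, so x_1* = 31/(15.62 + 5·2.80028) = 1.0465 and x_2* = 2.80028·1.0465 = 2.9306.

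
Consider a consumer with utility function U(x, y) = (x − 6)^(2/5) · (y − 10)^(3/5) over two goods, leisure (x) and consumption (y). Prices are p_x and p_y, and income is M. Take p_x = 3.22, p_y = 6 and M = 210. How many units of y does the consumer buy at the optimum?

y* = 23.068

MRS = (2/3)·(y−10)/(x−6). Tangency with p_x/p_y gives y−10 = (3/2)·(p_x/p_y)·(x−6).
After buying the subsistence bundle (6, 10), a share 0.4 of the remaining income goes to x: x* = 6 + 0.4·(M − 6p_x − 10p_y)/p_x.
Discretionary income = 210 − 6·3.22 − 10·6 = 130.68; y* = 10 + 0.6·130.68/6 = 23.068.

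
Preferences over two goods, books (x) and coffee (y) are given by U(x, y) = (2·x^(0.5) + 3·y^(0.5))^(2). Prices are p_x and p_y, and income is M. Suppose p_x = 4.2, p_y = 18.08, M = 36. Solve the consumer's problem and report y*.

y* = 0.6835

MRS = MU_x/MU_y = (2/3)·(y/x)^(0.5). Set equal to p_x/p_y.
Solve for the ratio: y/x = [(3/2)·p_x/p_y]^(2).
With the ratio pinned down, the budget gives x* = M/(p_x + p_y·(y/x)) and y* = (y/x)·x*.
Numerically y/x = 0.121418, so x* = 36/(4.2 + 18.08·0.121418) = 5.6292 and y* = 0.121418·5.6292 = 0.6835.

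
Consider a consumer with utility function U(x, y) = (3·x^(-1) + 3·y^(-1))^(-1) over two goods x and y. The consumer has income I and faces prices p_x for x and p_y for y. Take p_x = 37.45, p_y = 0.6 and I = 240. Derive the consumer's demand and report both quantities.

MU_x ∝ 3·x^(-2), MU_y ∝ 3·y^(-2), so MRS = (y/x)^(2) = p_x/p_y.
Solve for the ratio: y/x = [p_x/p_y]^(0.5).
With the ratio pinned down, the budget gives x* = I/(p_x + p_y·(y/x)) and y* = (y/x)·x*.
Numerically y/x = 7.900422, so x* = 240/(37.45 + 0.6·7.900422) = 5.6885 and y* = 7.900422·5.6885 = 44.9417.

x* = 5.6885, y* = 44.9417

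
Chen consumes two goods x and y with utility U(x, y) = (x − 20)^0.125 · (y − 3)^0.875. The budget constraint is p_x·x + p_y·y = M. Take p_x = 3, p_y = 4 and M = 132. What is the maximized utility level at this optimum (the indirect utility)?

V = 10.6679

This is Cobb-Douglas in (x−20, y−3): tangency gives 0.125·p_y·(y−3) = 0.875·p_x·(x−20).
After buying the subsistence bundle (20, 3), a share 0.125 of the remaining income goes to x: x* = 20 + 0.125·(M − 20p_x − 3p_y)/p_x.
Discretionary income = 132 − 20·3 − 3·4 = 60; x* = 20 + 0.125·60/3 = 22.5; y* = 3 + 0.875·60/4 = 16.125.
Utility at the optimum: U(22.5, 16.125) = 10.6679.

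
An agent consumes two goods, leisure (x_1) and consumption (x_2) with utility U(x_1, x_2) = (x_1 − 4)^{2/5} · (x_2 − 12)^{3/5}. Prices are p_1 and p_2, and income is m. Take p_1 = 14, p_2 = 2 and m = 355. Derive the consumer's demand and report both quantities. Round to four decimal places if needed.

x_1* = 11.8571, x_2* = 94.5

Substituting into the budget: x_1* = 4 + 0.4·(m − 4·p_1 − 12·p_2)/p_1, and x_2* = 12 + 0.6·(…)/p_2.
Discretionary income = 355 − 4·14 − 12·2 = 275; x_1* = 4 + 0.4·275/14 = 11.8571; x_2* = 12 + 0.6·275/2 = 94.5.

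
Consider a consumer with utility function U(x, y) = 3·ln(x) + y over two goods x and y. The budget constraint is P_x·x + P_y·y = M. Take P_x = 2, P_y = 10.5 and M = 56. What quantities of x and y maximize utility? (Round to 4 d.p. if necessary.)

x* = 15.75, y* = 2.3333

So x*(P_x,P_y) = 3·P_y/P_x, independent of income; and y* = (M − 3·P_y)/P_y.
At the given prices: x* = 3·10.5/2 = 15.75, and y* = 2.3333.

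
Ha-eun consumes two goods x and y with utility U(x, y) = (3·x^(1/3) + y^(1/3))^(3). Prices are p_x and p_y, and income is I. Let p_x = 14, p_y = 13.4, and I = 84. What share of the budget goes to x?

With the ratio pinned down, the budget gives x* = I/(p_x + p_y·(y/x)) and y* = (y/x)·x*.
Numerically y/x = 0.205519, so x* = 84/(14 + 13.4·0.205519) = 5.0137 and y* = 0.205519·5.0137 = 1.0304.
Expenditure on x: 14·5.0137 = 70.1924; share = 0.8356.

share on x = 0.8356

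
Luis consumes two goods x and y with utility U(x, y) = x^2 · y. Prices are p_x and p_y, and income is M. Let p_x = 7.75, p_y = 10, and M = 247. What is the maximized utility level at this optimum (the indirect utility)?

V = 3716.924

Tangency: MRS = 2·y/x = p_x/p_y.
So 2·p_y·y = p_x·x; combined with the budget, a share 2/3 of income goes to x.
Demand: x*(p_x,p_y,M) = 2/3·M/p_x and y* = 1/3·M/p_y.
At p_x=7.75, p_y=10, M=247: x* = 2/3·247/7.75 = 21.2473, y* = 8.2333.
Utility at the optimum: U(21.2473, 8.2333) = 3716.924.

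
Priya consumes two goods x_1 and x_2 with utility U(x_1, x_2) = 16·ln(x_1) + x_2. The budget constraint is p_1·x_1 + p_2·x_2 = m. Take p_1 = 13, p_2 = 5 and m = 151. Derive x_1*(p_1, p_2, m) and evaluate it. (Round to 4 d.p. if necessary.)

MU_x_1 = 16/x_1, MU_x_2 = 1. Tangency: 16/x_1 = p_1/p_2.
So x_1*(p_1,p_2) = 16·p_2/p_1, independent of income; and x_2* = (m − 16·p_2)/p_2.
At the given prices: x_1* = 16·5/13 = 6.1538.

x_1* = 6.1538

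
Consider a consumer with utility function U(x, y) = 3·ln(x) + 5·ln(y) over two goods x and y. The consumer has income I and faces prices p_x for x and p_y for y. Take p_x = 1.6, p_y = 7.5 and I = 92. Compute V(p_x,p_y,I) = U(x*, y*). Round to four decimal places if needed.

The MRS is (3/5)·y/x. Set MRS = p_x/p_y.
So 3·p_y·y = 5·p_x·x; combined with the budget, a share 0.375 of income goes to x.
Demand: x*(p_x,p_y,I) = 0.375·I/p_x and y* = 0.625·I/p_y.
At p_x=1.6, p_y=7.5, I=92: x* = 0.375·92/1.6 = 21.5625, y* = 7.6667.
Utility at the optimum: U(21.5625, 7.6667) = 19.3973.

V = 19.3973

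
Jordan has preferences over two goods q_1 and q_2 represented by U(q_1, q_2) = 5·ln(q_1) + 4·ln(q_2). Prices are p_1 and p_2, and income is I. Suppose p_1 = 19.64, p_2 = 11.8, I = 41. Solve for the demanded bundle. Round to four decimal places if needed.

Tangency: MRS = (5/4)·q_2/q_1 = p_1/p_2.
So 5·p_2·q_2 = 4·p_1·q_1; combined with the budget, a share 5/9 of income goes to q_1.
Demand: q_1*(p_1,p_2,I) = 5/9·I/p_1 and q_2* = 4/9·I/p_2.
At p_1=19.64, p_2=11.8, I=41: q_1* = 5/9·41/19.64 = 1.1598, q_2* = 1.5443.

q_1* = 1.1598, q_2* = 1.5443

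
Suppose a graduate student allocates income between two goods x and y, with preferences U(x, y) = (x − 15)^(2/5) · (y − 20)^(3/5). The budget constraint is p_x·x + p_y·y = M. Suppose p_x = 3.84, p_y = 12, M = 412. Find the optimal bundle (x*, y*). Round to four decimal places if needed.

x* = 26.9167, y* = 25.72

After buying the subsistence bundle (15, 20), a share 0.4 of the remaining income goes to x: x* = 15 + 0.4·(M − 15p_x − 20p_y)/p_x.
Discretionary income = 412 − 15·3.84 − 20·12 = 114.4; x* = 15 + 0.4·114.4/3.84 = 26.9167; y* = 20 + 0.6·114.4/12 = 25.72.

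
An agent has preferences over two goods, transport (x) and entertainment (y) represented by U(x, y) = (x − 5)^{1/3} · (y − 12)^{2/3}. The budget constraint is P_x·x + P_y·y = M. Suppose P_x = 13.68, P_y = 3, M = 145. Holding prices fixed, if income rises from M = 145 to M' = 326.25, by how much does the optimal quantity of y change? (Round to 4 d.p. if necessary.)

After buying the subsistence bundle (5, 12), a share 1/3 of the remaining income goes to x: x* = 5 + 1/3·(M − 5P_x − 12P_y)/P_x.
Discretionary income = 145 − 5·13.68 − 12·3 = 40.6; y* = 12 + 2/3·40.6/3 = 21.0222.
At M' = 326.25: y* = 61.3. Change: 61.3 − 21.0222 = 40.2778.

Δy* = 40.2778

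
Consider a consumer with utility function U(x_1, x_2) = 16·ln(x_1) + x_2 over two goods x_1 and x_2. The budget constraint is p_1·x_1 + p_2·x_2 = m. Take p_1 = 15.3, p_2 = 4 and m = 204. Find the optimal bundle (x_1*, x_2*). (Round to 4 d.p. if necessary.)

x_1* = 4.183, x_2* = 35

Set MRS = p_1/p_2: (16/x_1)/1 = p_1/p_2.
So x_1*(p_1,p_2) = 16·p_2/p_1, independent of income; and x_2* = (m − 16·p_2)/p_2.
At the given prices: x_1* = 16·4/15.3 = 4.183, and x_2* = 35.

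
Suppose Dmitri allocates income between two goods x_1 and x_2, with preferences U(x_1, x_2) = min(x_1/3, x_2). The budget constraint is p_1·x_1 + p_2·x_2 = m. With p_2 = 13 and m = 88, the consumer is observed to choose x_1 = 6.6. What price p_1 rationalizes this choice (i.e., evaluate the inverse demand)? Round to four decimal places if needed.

p_1 = 9

Leontief preferences: the optimum is at the kink where x_1/3 = x_2/1, i.e. x_2 = (1/3)·x_1.
Budget: p_1·x_1 + p_2·(1/3)·x_1 = m, so (3·p_1 + p_2)·x_1 = 3·m.
Demand: x_1*(p_1,p_2,m) = 3·m/(3·p_1 + p_2), x_2* = m/(3·p_1 + p_2).
Set x_1* = 6.6 in the demand function and solve for p_1: p_1 = 9.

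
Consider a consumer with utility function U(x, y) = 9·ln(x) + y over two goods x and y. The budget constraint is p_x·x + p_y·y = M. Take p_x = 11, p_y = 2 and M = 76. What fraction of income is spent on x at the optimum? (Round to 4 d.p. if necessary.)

So x*(p_x,p_y) = 9·p_y/p_x, independent of income; and y* = (M − 9·p_y)/p_y.
At the given prices: x* = 9·2/11 = 1.6364, and y* = 29.
Expenditure on x: 11·1.6364 = 18; share = 0.2368.

share on x = 0.2368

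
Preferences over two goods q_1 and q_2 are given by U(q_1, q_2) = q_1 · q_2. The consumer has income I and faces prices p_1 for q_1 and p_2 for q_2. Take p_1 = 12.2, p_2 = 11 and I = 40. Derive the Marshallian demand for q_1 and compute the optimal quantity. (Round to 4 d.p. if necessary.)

q_1* = 1.6393

MU_q_1/MU_q_2 = (q_2)/(q_1); tangency sets this equal to p_1/p_2.
So p_2·q_2 = p_1·q_1; combined with the budget, a share 0.5 of income goes to q_1.
Demand: q_1*(p_1,p_2,I) = 0.5·I/p_1 and q_2* = 0.5·I/p_2.
At p_1=12.2, p_2=11, I=40: q_1* = 0.5·40/12.2 = 1.6393.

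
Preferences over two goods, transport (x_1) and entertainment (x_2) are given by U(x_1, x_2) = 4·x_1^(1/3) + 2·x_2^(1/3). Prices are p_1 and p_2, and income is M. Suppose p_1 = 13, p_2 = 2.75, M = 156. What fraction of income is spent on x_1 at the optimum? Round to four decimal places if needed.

MU_x_1 ∝ 4·x_1^(-2/3), MU_x_2 ∝ 2·x_2^(-2/3), so MRS = 2·(x_2/x_1)^(2/3) = p_1/p_2.
Hence x_2/x_1 = ((1/2)·p_1/p_2)^(1/(2/3)), i.e. raised to the 1.5 power.
Substitute x_2 = (x_2/x_1)·x_1 into the budget: x_1* = M/(p_1 + p_2·(x_2/x_1)).
Numerically x_2/x_1 = 3.633883, so x_1* = 156/(13 + 2.75·3.633883) = 6.7846 and x_2* = 3.633883·6.7846 = 24.6545.
Expenditure on x_1: 13·6.7846 = 88.2001; share = 0.5654.

share on x_1 = 0.5654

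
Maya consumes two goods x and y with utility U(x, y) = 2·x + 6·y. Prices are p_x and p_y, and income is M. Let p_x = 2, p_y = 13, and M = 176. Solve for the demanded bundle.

Perfect substitutes: compare marginal utility per dollar. 2/p_x vs 6/p_y → 1 vs 0.4615.
x gives more utility per dollar, so spend all income on x: x* = M/p_x, y* = 0.
Numerically: x* = 88, y* = 0.

x* = 88, y* = 0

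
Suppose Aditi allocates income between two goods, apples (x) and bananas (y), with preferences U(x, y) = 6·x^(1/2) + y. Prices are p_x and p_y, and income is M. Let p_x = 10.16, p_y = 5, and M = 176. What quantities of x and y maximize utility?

x* = 2.1797, y* = 30.7709

MU_x = 3/√x, MU_y = 1. Tangency: 3/√x = p_x/p_y.
Thus x* = (3·p_y/p_x)² — independent of M — with the rest of income spent on y.
Plugging in: x* = (3·5/10.16)² = 2.1797, y* = 30.7709.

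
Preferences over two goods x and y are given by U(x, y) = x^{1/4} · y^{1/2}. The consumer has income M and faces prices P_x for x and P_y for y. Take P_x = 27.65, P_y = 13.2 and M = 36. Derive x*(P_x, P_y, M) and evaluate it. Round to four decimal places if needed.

x* = 0.434

Demand: x*(P_x,P_y,M) = 1/3·M/P_x and y* = 2/3·M/P_y.
At P_x=27.65, P_y=13.2, M=36: x* = 1/3·36/27.65 = 0.434.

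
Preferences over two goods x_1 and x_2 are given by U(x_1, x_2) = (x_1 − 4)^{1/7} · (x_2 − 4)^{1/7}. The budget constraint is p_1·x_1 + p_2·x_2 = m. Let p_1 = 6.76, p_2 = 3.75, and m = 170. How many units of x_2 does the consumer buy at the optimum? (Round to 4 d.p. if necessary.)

x_2* = 21.0613

MRS = (x_2−4)/(x_1−4). Tangency with p_1/p_2 gives x_2−4 = (p_1/p_2)·(x_1−4).
Substituting into the budget: x_1* = 4 + 0.5·(m − 4·p_1 − 4·p_2)/p_1, and x_2* = 4 + 0.5·(…)/p_2.
Discretionary income = 170 − 4·6.76 − 4·3.75 = 127.96; x_2* = 4 + 0.5·127.96/3.75 = 21.0613.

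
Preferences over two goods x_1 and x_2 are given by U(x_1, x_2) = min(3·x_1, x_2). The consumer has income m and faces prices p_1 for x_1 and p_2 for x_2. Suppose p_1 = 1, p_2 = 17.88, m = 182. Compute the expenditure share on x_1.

With perfect complements, no substitution: consume in ratio x_1:x_2 = 1:3.
Budget: p_1·x_1 + p_2·3·x_1 = m, so (p_1 + 3·p_2)·x_1 = m.
Demand: x_1*(p_1,p_2,m) = m/(p_1 + 3·p_2), x_2* = 3·m/(p_1 + 3·p_2).
Here 1 + 3·17.88 = 54.64, giving x_1* = 3.3309 and x_2* = 9.9927.
Expenditure on x_1: 1·3.3309 = 3.3309; share = 0.0183.

share on x_1 = 0.0183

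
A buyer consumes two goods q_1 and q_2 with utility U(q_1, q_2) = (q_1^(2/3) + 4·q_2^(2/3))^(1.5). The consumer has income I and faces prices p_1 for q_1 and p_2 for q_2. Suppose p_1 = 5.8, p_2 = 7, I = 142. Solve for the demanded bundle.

MRS = MU_q_1/MU_q_2 = (1/4)·(q_2/q_1)^(1/3). Set equal to p_1/p_2.
Hence q_2/q_1 = (4·p_1/p_2)^(1/(1/3)), i.e. raised to the 3 power.
Substitute q_2 = (q_2/q_1)·q_1 into the budget: q_1* = I/(p_1 + p_2·(q_2/q_1)).
Numerically q_2/q_1 = 36.405738, so q_1* = 142/(5.8 + 7·36.405738) = 0.5448 and q_2* = 36.405738·0.5448 = 19.8343.

q_1* = 0.5448, q_2* = 19.8343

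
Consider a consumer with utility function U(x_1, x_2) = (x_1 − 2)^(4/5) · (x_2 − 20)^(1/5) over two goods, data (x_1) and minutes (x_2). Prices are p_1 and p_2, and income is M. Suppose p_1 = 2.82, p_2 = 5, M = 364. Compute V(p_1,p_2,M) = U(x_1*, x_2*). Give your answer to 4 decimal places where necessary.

Substituting into the budget: x_1* = 2 + 0.8·(M − 2·p_1 − 20·p_2)/p_1, and x_2* = 20 + 0.2·(…)/p_2.
Discretionary income = 364 − 2·2.82 − 20·5 = 258.36; x_1* = 2 + 0.8·258.36/2.82 = 75.2936; x_2* = 20 + 0.2·258.36/5 = 30.3344.
Utility at the optimum: U(75.2936, 30.3344) = 49.5348.

V = 49.5348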